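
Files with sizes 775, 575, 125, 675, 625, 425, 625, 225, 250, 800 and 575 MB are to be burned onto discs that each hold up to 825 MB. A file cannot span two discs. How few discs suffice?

Total = 800 + 775 + 675 + 625 + 625 + 575 + 575 + 425 + 250 + 225 + 125 = 5675 MB.
Lower bound: ⌈5675/825⌉ = 7 discs.
Also, 8 files each exceed 825/2 MB, and no two of those can share a disc, so at least 8 discs are needed.
A packing using 8 discs:
  disc 1: 800 = 800
  disc 2: 775 = 775
  disc 3: 675 + 125 = 800
  disc 4: 625 = 625
  disc 5: 625 = 625
  disc 6: 575 + 250 = 825
  disc 7: 575 + 225 = 800
  disc 8: 425 = 425
This matches the lower bound, so 8 is optimal.

8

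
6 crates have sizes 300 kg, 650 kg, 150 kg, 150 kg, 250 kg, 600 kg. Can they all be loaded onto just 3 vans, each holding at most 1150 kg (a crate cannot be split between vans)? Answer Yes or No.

A valid assignment using 2 vans:
  van 1: 650 + 300 + 150 = 1100
  van 2: 600 + 250 + 150 = 1000
That uses only 2 ≤ 3, so 3 vans are enough.

Yes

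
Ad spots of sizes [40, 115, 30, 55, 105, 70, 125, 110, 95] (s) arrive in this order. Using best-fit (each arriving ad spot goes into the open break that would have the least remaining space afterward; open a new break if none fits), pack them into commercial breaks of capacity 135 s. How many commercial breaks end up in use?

7

  40 → break 1 (new)  [load 40/135]
  115 → break 2 (new)  [load 115/135]
  30 → break 1  [load 70/135]
  55 → break 1  [load 125/135]
  105 → break 3 (new)  [load 105/135]
  70 → break 4 (new)  [load 70/135]
  125 → break 5 (new)  [load 125/135]
  110 → break 6 (new)  [load 110/135]
  95 → break 7 (new)  [load 95/135]
7 commercial breaks opened.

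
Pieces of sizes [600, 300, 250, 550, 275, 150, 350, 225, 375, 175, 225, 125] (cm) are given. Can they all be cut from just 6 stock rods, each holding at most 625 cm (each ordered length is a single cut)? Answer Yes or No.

A valid assignment using 6 stock rods:
  stock rod 1: 600 = 600
  stock rod 2: 550 = 550
  stock rod 3: 375 + 250 = 625
  stock rod 4: 350 + 275 = 625
  stock rod 5: 300 + 175 + 150 = 625
  stock rod 6: 225 + 225 + 125 = 575
Every load is within 625 cm, so 6 stock rods suffice.

Yes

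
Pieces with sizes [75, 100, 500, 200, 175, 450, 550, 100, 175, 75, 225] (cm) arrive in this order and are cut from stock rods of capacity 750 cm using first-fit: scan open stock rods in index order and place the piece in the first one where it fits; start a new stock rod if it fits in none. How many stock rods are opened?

4

  75 → stock rod 1 (new)  [load 75/750]
  100 → stock rod 1  [load 175/750]
  500 → stock rod 1  [load 675/750]
  200 → stock rod 2 (new)  [load 200/750]
  175 → stock rod 2  [load 375/750]
  450 → stock rod 3 (new)  [load 450/750]
  550 → stock rod 4 (new)  [load 550/750]
  100 → stock rod 2  [load 475/750]
  175 → stock rod 2  [load 650/750]
  75 → stock rod 1  [load 750/750]
  225 → stock rod 3  [load 675/750]
4 stock rods opened.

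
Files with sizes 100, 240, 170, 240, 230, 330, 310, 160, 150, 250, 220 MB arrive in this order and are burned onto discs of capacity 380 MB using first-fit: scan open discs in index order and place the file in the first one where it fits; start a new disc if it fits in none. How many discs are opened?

8

  100 → disc 1 (new)  [load 100/380]
  240 → disc 1  [load 340/380]
  170 → disc 2 (new)  [load 170/380]
  240 → disc 3 (new)  [load 240/380]
  230 → disc 4 (new)  [load 230/380]
  330 → disc 5 (new)  [load 330/380]
  310 → disc 6 (new)  [load 310/380]
  160 → disc 2  [load 330/380]
  150 → disc 4  [load 380/380]
  250 → disc 7 (new)  [load 250/380]
  220 → disc 8 (new)  [load 220/380]
8 discs opened.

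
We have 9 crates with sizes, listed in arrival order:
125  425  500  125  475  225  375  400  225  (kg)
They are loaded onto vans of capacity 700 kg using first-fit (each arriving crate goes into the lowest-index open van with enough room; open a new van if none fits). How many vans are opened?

5

  125 → van 1 (new)  [load 125/700]
  425 → van 1  [load 550/700]
  500 → van 2 (new)  [load 500/700]
  125 → van 1  [load 675/700]
  475 → van 3 (new)  [load 475/700]
  225 → van 3  [load 700/700]
  375 → van 4 (new)  [load 375/700]
  400 → van 5 (new)  [load 400/700]
  225 → van 4  [load 600/700]
5 vans opened.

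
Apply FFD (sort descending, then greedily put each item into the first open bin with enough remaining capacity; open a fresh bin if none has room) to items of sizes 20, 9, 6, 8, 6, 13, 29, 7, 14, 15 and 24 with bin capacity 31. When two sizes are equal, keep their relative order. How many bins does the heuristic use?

Sorted descending: 29, 24, 20, 15, 14, 13, 9, 8, 7, 6, 6.
  29 → bin 1 (new)  [load 29/31]
  24 → bin 2 (new)  [load 24/31]
  20 → bin 3 (new)  [load 20/31]
  15 → bin 4 (new)  [load 15/31]
  14 → bin 4  [load 29/31]
  13 → bin 5 (new)  [load 13/31]
  9 → bin 3  [load 29/31]
  8 → bin 5  [load 21/31]
  7 → bin 2  [load 31/31]
  6 → bin 5  [load 27/31]
  6 → bin 6 (new)  [load 6/31]
6 bins opened.

6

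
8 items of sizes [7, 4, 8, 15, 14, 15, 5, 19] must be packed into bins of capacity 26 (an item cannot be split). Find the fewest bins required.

4

Total = 19 + 15 + 15 + 14 + 8 + 7 + 5 + 4 = 87.
Lower bound: ⌈87/26⌉ = 4 bins.
A packing using 4 bins:
  bin 1: 19 + 7 = 26
  bin 2: 15 + 8 = 23
  bin 3: 15 + 5 + 4 = 24
  bin 4: 14 = 14
This matches the lower bound, so 4 is optimal.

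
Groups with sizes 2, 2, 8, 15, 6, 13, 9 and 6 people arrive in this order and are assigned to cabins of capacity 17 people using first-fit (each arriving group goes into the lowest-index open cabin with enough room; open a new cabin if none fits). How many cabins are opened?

  2 → cabin 1 (new)  [load 2/17]
  2 → cabin 1  [load 4/17]
  8 → cabin 1  [load 12/17]
  15 → cabin 2 (new)  [load 15/17]
  6 → cabin 3 (new)  [load 6/17]
  13 → cabin 4 (new)  [load 13/17]
  9 → cabin 3  [load 15/17]
  6 → cabin 5 (new)  [load 6/17]
5 cabins opened.

5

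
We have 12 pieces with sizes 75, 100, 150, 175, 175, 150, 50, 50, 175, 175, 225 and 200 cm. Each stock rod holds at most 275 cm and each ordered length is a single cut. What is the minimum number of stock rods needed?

8

Total = 225 + 200 + 175 + 175 + 175 + 175 + 150 + 150 + 100 + 75 + 50 + 50 = 1700 cm.
Lower bound: ⌈1700/275⌉ = 7 stock rods.
Also, 8 pieces each exceed 275/2 cm, and no two of those can share a stock rod, so at least 8 stock rods are needed.
A packing using 8 stock rods:
  stock rod 1: 225 + 50 = 275
  stock rod 2: 200 + 75 = 275
  stock rod 3: 175 + 100 = 275
  stock rod 4: 175 + 50 = 225
  stock rod 5: 175 = 175
  stock rod 6: 175 = 175
  stock rod 7: 150 = 150
  stock rod 8: 150 = 150
This matches the lower bound, so 8 is optimal.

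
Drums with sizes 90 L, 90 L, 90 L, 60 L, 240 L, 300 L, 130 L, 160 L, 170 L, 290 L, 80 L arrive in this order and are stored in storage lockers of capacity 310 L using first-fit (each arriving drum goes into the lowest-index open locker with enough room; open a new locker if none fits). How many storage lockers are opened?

6

  90 → locker 1 (new)  [load 90/310]
  90 → locker 1  [load 180/310]
  90 → locker 1  [load 270/310]
  60 → locker 2 (new)  [load 60/310]
  240 → locker 2  [load 300/310]
  300 → locker 3 (new)  [load 300/310]
  130 → locker 4 (new)  [load 130/310]
  160 → locker 4  [load 290/310]
  170 → locker 5 (new)  [load 170/310]
  290 → locker 6 (new)  [load 290/310]
  80 → locker 5  [load 250/310]
6 storage lockers opened.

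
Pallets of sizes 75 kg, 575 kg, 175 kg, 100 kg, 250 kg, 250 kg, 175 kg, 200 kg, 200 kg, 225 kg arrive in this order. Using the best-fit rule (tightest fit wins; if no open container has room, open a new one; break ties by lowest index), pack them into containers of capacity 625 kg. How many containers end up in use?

4

  75 → container 1 (new)  [load 75/625]
  575 → container 2 (new)  [load 575/625]
  175 → container 1  [load 250/625]
  100 → container 1  [load 350/625]
  250 → container 1  [load 600/625]
  250 → container 3 (new)  [load 250/625]
  175 → container 3  [load 425/625]
  200 → container 3  [load 625/625]
  200 → container 4 (new)  [load 200/625]
  225 → container 4  [load 425/625]
4 containers opened.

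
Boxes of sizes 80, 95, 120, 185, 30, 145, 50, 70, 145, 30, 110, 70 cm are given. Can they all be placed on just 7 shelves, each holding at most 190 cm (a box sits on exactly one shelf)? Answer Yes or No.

A valid assignment using 7 shelves:
  shelf 1: 185 = 185
  shelf 2: 145 + 30 = 175
  shelf 3: 145 + 30 = 175
  shelf 4: 120 + 70 = 190
  shelf 5: 110 + 80 = 190
  shelf 6: 95 + 70 = 165
  shelf 7: 50 = 50
Every load is within 190 cm, so 7 shelves suffice.

Yes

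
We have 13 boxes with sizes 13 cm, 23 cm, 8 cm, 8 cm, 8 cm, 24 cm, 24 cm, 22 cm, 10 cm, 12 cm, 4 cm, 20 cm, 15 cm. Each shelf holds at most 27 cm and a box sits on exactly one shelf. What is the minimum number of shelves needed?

Total = 24 + 24 + 23 + 22 + 20 + 15 + 13 + 12 + 10 + 8 + 8 + 8 + 4 = 191 cm.
Lower bound: ⌈191/27⌉ = 8 shelves.
A packing using 8 shelves:
  shelf 1: 24 = 24
  shelf 2: 24 = 24
  shelf 3: 23 + 4 = 27
  shelf 4: 22 = 22
  shelf 5: 20 = 20
  shelf 6: 15 + 12 = 27
  shelf 7: 13 + 10 = 23
  shelf 8: 8 + 8 + 8 = 24
This matches the lower bound, so 8 is optimal.

8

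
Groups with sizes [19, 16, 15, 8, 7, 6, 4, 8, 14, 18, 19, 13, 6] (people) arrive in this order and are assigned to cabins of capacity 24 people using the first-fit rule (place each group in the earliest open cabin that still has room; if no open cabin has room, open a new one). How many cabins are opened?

  19 → cabin 1 (new)  [load 19/24]
  16 → cabin 2 (new)  [load 16/24]
  15 → cabin 3 (new)  [load 15/24]
  8 → cabin 2  [load 24/24]
  7 → cabin 3  [load 22/24]
  6 → cabin 4 (new)  [load 6/24]
  4 → cabin 1  [load 23/24]
  8 → cabin 4  [load 14/24]
  14 → cabin 5 (new)  [load 14/24]
  18 → cabin 6 (new)  [load 18/24]
  19 → cabin 7 (new)  [load 19/24]
  13 → cabin 8 (new)  [load 13/24]
  6 → cabin 4  [load 20/24]
8 cabins opened.

8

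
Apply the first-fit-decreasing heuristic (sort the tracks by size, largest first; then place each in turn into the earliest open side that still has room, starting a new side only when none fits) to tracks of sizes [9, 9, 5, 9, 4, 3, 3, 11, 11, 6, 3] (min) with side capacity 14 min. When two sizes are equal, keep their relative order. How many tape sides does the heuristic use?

6

Sorted descending: 11, 11, 9, 9, 9, 6, 5, 4, 3, 3, 3.
  11 → side 1 (new)  [load 11/14]
  11 → side 2 (new)  [load 11/14]
  9 → side 3 (new)  [load 9/14]
  9 → side 4 (new)  [load 9/14]
  9 → side 5 (new)  [load 9/14]
  6 → side 6 (new)  [load 6/14]
  5 → side 3  [load 14/14]
  4 → side 4  [load 13/14]
  3 → side 1  [load 14/14]
  3 → side 2  [load 14/14]
  3 → side 5  [load 12/14]
6 tape sides opened.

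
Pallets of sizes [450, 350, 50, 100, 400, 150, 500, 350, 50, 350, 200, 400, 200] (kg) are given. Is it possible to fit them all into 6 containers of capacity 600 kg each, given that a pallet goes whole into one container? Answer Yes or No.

No

Total = 3550 kg; ⌈3550/600⌉ = 6.
7 pallets each exceed half the capacity and cannot share a container, forcing at least 7 containers.
At least 7 containers are required, but only 6 are allowed.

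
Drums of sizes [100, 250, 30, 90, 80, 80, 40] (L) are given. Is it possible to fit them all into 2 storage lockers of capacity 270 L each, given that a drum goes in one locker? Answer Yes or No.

No

Total = 670 L; ⌈670/270⌉ = 3.
At least 3 storage lockers are required, but only 2 are allowed.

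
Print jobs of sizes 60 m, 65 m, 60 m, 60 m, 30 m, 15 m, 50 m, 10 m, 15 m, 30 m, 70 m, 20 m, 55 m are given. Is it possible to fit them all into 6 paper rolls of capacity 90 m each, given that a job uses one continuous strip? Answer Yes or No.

Total = 540 m; ⌈540/90⌉ = 6.
7 print jobs each exceed half the capacity and cannot share a roll, forcing at least 7 paper rolls.
At least 7 paper rolls are required, but only 6 are allowed.

No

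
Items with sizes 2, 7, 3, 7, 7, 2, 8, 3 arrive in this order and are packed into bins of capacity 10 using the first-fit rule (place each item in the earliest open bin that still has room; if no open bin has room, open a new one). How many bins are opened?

  2 → bin 1 (new)  [load 2/10]
  7 → bin 1  [load 9/10]
  3 → bin 2 (new)  [load 3/10]
  7 → bin 2  [load 10/10]
  7 → bin 3 (new)  [load 7/10]
  2 → bin 3  [load 9/10]
  8 → bin 4 (new)  [load 8/10]
  3 → bin 5 (new)  [load 3/10]
5 bins opened.

5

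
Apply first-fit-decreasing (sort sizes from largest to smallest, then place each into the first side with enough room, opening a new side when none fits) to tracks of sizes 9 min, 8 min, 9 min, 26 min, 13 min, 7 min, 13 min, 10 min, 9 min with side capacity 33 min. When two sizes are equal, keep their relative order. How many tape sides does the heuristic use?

Sorted descending: 26, 13, 13, 10, 9, 9, 9, 8, 7.
  26 → side 1 (new)  [load 26/33]
  13 → side 2 (new)  [load 13/33]
  13 → side 2  [load 26/33]
  10 → side 3 (new)  [load 10/33]
  9 → side 3  [load 19/33]
  9 → side 3  [load 28/33]
  9 → side 4 (new)  [load 9/33]
  8 → side 4  [load 17/33]
  7 → side 1  [load 33/33]
4 tape sides opened.

4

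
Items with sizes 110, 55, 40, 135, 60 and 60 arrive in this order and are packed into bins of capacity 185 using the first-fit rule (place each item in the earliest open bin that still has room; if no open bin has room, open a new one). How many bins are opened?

  110 → bin 1 (new)  [load 110/185]
  55 → bin 1  [load 165/185]
  40 → bin 2 (new)  [load 40/185]
  135 → bin 2  [load 175/185]
  60 → bin 3 (new)  [load 60/185]
  60 → bin 3  [load 120/185]
3 bins opened.

3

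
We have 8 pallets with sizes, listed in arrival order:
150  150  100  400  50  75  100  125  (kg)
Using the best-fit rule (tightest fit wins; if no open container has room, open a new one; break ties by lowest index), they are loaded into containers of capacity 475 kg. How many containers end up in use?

  150 → container 1 (new)  [load 150/475]
  150 → container 1  [load 300/475]
  100 → container 1  [load 400/475]
  400 → container 2 (new)  [load 400/475]
  50 → container 1  [load 450/475]
  75 → container 2  [load 475/475]
  100 → container 3 (new)  [load 100/475]
  125 → container 3  [load 225/475]
3 containers opened.

3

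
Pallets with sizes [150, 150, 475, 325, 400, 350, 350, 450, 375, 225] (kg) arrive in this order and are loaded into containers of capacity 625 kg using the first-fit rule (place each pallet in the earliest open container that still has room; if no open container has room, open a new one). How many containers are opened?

7

  150 → container 1 (new)  [load 150/625]
  150 → container 1  [load 300/625]
  475 → container 2 (new)  [load 475/625]
  325 → container 1  [load 625/625]
  400 → container 3 (new)  [load 400/625]
  350 → container 4 (new)  [load 350/625]
  350 → container 5 (new)  [load 350/625]
  450 → container 6 (new)  [load 450/625]
  375 → container 7 (new)  [load 375/625]
  225 → container 3  [load 625/625]
7 containers opened.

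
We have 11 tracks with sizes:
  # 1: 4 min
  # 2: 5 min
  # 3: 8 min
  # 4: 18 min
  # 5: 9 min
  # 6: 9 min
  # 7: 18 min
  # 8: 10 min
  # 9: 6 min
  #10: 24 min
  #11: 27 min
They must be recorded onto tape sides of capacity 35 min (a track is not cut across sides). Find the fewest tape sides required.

Total = 27 + 24 + 18 + 18 + 10 + 9 + 9 + 8 + 6 + 5 + 4 = 138 min.
Lower bound: ⌈138/35⌉ = 4 tape sides.
A packing using 5 tape sides:
  side 1: 27 + 8 = 35
  side 2: 24 + 10 = 34
  side 3: 18 + 9 + 6 = 33
  side 4: 18 + 9 + 5 = 32
  side 5: 4 = 4
No arrangement into 4 tape sides stays within capacity, so 5 is optimal.

5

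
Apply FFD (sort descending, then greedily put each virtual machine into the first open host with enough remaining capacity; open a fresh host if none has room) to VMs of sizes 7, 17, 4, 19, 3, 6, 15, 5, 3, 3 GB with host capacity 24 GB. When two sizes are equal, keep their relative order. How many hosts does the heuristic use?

4

Sorted descending: 19, 17, 15, 7, 6, 5, 4, 3, 3, 3.
  19 → host 1 (new)  [load 19/24]
  17 → host 2 (new)  [load 17/24]
  15 → host 3 (new)  [load 15/24]
  7 → host 2  [load 24/24]
  6 → host 3  [load 21/24]
  5 → host 1  [load 24/24]
  4 → host 4 (new)  [load 4/24]
  3 → host 3  [load 24/24]
  3 → host 4  [load 7/24]
  3 → host 4  [load 10/24]
4 hosts opened.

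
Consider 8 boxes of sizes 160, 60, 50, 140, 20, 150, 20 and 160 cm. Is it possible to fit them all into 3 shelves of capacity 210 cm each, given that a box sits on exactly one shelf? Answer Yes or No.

No

Total = 760 cm; ⌈760/210⌉ = 4.
At least 4 shelves are required, but only 3 are allowed.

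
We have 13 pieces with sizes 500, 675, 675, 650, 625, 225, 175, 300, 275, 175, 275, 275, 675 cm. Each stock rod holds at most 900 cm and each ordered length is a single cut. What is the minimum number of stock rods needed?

Total = 675 + 675 + 675 + 650 + 625 + 500 + 300 + 275 + 275 + 275 + 225 + 175 + 175 = 5500 cm.
Lower bound: ⌈5500/900⌉ = 7 stock rods.
A packing using 7 stock rods:
  stock rod 1: 675 + 225 = 900
  stock rod 2: 675 + 175 = 850
  stock rod 3: 675 + 175 = 850
  stock rod 4: 650 = 650
  stock rod 5: 625 + 275 = 900
  stock rod 6: 500 + 300 = 800
  stock rod 7: 275 + 275 = 550
This matches the lower bound, so 7 is optimal.

7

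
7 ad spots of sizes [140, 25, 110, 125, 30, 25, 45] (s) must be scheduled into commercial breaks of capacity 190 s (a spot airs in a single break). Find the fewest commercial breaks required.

3

Total = 140 + 125 + 110 + 45 + 30 + 25 + 25 = 500 s.
Lower bound: ⌈500/190⌉ = 3 commercial breaks.
A packing using 3 commercial breaks:
  break 1: 140 + 45 = 185
  break 2: 125 + 30 + 25 = 180
  break 3: 110 + 25 = 135
This matches the lower bound, so 3 is optimal.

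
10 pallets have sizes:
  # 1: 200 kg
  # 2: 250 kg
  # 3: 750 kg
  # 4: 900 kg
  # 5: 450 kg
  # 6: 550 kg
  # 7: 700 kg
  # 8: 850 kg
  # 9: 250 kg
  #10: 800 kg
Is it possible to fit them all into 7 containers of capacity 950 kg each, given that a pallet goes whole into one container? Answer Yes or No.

A valid assignment using 7 containers:
  container 1: 900 = 900
  container 2: 850 = 850
  container 3: 800 = 800
  container 4: 750 + 200 = 950
  container 5: 700 + 250 = 950
  container 6: 550 + 250 = 800
  container 7: 450 = 450
Every load is within 950 kg, so 7 containers suffice.

Yes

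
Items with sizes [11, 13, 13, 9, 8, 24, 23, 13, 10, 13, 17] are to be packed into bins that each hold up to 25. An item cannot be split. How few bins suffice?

7

Total = 24 + 23 + 17 + 13 + 13 + 13 + 13 + 11 + 10 + 9 + 8 = 154.
Lower bound: ⌈154/25⌉ = 7 bins.
A packing using 7 bins:
  bin 1: 24 = 24
  bin 2: 23 = 23
  bin 3: 17 + 8 = 25
  bin 4: 13 + 11 = 24
  bin 5: 13 + 10 = 23
  bin 6: 13 + 9 = 22
  bin 7: 13 = 13
This matches the lower bound, so 7 is optimal.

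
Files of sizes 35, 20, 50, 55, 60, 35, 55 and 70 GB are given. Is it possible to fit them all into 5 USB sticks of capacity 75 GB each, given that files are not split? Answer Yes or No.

Total = 380 GB; ⌈380/75⌉ = 6.
At least 6 USB sticks are required, but only 5 are allowed.

No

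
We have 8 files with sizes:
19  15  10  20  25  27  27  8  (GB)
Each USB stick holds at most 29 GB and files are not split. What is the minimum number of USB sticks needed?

6

Total = 27 + 27 + 25 + 20 + 19 + 15 + 10 + 8 = 151 GB.
Lower bound: ⌈151/29⌉ = 6 USB sticks.
A packing using 6 USB sticks:
  USB stick 1: 27 = 27
  USB stick 2: 27 = 27
  USB stick 3: 25 = 25
  USB stick 4: 20 + 8 = 28
  USB stick 5: 19 + 10 = 29
  USB stick 6: 15 = 15
This matches the lower bound, so 6 is optimal.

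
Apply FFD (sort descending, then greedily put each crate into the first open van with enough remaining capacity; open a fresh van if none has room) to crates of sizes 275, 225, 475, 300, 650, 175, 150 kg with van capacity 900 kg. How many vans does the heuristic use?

3

Sorted descending: 650, 475, 300, 275, 225, 175, 150.
  650 → van 1 (new)  [load 650/900]
  475 → van 2 (new)  [load 475/900]
  300 → van 2  [load 775/900]
  275 → van 3 (new)  [load 275/900]
  225 → van 1  [load 875/900]
  175 → van 3  [load 450/900]
  150 → van 3  [load 600/900]
3 vans opened.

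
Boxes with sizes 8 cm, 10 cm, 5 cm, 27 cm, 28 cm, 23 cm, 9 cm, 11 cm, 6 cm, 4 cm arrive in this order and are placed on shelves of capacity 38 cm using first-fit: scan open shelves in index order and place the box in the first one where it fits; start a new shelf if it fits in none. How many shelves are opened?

4

  8 → shelf 1 (new)  [load 8/38]
  10 → shelf 1  [load 18/38]
  5 → shelf 1  [load 23/38]
  27 → shelf 2 (new)  [load 27/38]
  28 → shelf 3 (new)  [load 28/38]
  23 → shelf 4 (new)  [load 23/38]
  9 → shelf 1  [load 32/38]
  11 → shelf 2  [load 38/38]
  6 → shelf 1  [load 38/38]
  4 → shelf 3  [load 32/38]
4 shelves opened.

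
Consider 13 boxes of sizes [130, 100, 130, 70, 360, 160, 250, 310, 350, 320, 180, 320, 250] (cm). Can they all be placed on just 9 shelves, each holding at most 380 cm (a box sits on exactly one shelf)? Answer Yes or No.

A valid assignment using 9 shelves:
  shelf 1: 360 = 360
  shelf 2: 350 = 350
  shelf 3: 320 = 320
  shelf 4: 320 = 320
  shelf 5: 310 + 70 = 380
  shelf 6: 250 + 130 = 380
  shelf 7: 250 + 130 = 380
  shelf 8: 180 + 160 = 340
  shelf 9: 100 = 100
Every load is within 380 cm, so 9 shelves suffice.

Yes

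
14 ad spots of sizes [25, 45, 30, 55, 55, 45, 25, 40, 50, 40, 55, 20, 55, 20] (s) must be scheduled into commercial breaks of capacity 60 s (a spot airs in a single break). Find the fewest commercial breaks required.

11

Total = 55 + 55 + 55 + 55 + 50 + 45 + 45 + 40 + 40 + 30 + 25 + 25 + 20 + 20 = 560 s.
Lower bound: ⌈560/60⌉ = 10 commercial breaks.
A packing using 11 commercial breaks:
  break 1: 55 = 55
  break 2: 55 = 55
  break 3: 55 = 55
  break 4: 55 = 55
  break 5: 50 = 50
  break 6: 45 = 45
  break 7: 45 = 45
  break 8: 40 + 20 = 60
  break 9: 40 + 20 = 60
  break 10: 30 + 25 = 55
  break 11: 25 = 25
No arrangement into 10 commercial breaks stays within capacity, so 11 is optimal.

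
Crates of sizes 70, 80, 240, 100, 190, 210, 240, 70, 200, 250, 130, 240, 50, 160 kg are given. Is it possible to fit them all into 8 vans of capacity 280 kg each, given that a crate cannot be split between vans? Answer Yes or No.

No

Total = 2230 kg; ⌈2230/280⌉ = 8.
The bound of 8 does not rule out 8, but exhaustive search shows no assignment into 8 vans of capacity 280 kg exists — the minimum is 9.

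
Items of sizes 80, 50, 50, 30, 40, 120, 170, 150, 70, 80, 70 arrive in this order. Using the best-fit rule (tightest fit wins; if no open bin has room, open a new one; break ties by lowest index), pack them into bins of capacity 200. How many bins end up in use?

6

  80 → bin 1 (new)  [load 80/200]
  50 → bin 1  [load 130/200]
  50 → bin 1  [load 180/200]
  30 → bin 2 (new)  [load 30/200]
  40 → bin 2  [load 70/200]
  120 → bin 2  [load 190/200]
  170 → bin 3 (new)  [load 170/200]
  150 → bin 4 (new)  [load 150/200]
  70 → bin 5 (new)  [load 70/200]
  80 → bin 5  [load 150/200]
  70 → bin 6 (new)  [load 70/200]
6 bins opened.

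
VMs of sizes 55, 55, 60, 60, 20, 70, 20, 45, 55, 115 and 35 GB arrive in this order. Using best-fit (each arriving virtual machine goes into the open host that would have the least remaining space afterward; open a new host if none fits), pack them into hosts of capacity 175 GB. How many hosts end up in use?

4

  55 → host 1 (new)  [load 55/175]
  55 → host 1  [load 110/175]
  60 → host 1  [load 170/175]
  60 → host 2 (new)  [load 60/175]
  20 → host 2  [load 80/175]
  70 → host 2  [load 150/175]
  20 → host 2  [load 170/175]
  45 → host 3 (new)  [load 45/175]
  55 → host 3  [load 100/175]
  115 → host 4 (new)  [load 115/175]
  35 → host 4  [load 150/175]
4 hosts opened.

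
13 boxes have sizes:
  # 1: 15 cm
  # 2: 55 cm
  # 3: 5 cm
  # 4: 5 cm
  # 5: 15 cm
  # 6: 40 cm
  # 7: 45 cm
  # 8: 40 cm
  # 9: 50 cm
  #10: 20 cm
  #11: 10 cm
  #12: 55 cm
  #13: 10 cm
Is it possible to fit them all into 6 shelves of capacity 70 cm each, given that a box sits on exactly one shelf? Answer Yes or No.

A valid assignment using 6 shelves:
  shelf 1: 55 + 15 = 70
  shelf 2: 55 + 15 = 70
  shelf 3: 50 + 20 = 70
  shelf 4: 45 + 10 + 10 + 5 = 70
  shelf 5: 40 + 5 = 45
  shelf 6: 40 = 40
Every load is within 70 cm, so 6 shelves suffice.

Yes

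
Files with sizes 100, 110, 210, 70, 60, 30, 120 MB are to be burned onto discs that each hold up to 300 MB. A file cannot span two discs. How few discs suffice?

3

Total = 210 + 120 + 110 + 100 + 70 + 60 + 30 = 700 MB.
Lower bound: ⌈700/300⌉ = 3 discs.
A packing using 3 discs:
  disc 1: 210 + 70 = 280
  disc 2: 120 + 110 + 60 = 290
  disc 3: 100 + 30 = 130
This matches the lower bound, so 3 is optimal.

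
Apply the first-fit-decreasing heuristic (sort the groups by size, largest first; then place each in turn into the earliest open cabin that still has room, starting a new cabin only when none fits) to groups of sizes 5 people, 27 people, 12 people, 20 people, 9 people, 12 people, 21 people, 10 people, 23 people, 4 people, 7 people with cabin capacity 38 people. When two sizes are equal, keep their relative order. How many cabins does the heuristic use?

Sorted descending: 27, 23, 21, 20, 12, 12, 10, 9, 7, 5, 4.
  27 → cabin 1 (new)  [load 27/38]
  23 → cabin 2 (new)  [load 23/38]
  21 → cabin 3 (new)  [load 21/38]
  20 → cabin 4 (new)  [load 20/38]
  12 → cabin 2  [load 35/38]
  12 → cabin 3  [load 33/38]
  10 → cabin 1  [load 37/38]
  9 → cabin 4  [load 29/38]
  7 → cabin 4  [load 36/38]
  5 → cabin 3  [load 38/38]
  4 → cabin 5 (new)  [load 4/38]
5 cabins opened.

5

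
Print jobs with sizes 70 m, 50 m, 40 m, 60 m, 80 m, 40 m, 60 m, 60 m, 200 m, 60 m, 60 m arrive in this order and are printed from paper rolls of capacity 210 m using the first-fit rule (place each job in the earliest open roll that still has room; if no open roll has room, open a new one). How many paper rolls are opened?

  70 → roll 1 (new)  [load 70/210]
  50 → roll 1  [load 120/210]
  40 → roll 1  [load 160/210]
  60 → roll 2 (new)  [load 60/210]
  80 → roll 2  [load 140/210]
  40 → roll 1  [load 200/210]
  60 → roll 2  [load 200/210]
  60 → roll 3 (new)  [load 60/210]
  200 → roll 4 (new)  [load 200/210]
  60 → roll 3  [load 120/210]
  60 → roll 3  [load 180/210]
4 paper rolls opened.

4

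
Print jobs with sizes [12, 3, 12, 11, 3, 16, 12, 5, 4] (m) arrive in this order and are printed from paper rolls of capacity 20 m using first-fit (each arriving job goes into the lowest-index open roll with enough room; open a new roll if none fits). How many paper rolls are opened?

5

  12 → roll 1 (new)  [load 12/20]
  3 → roll 1  [load 15/20]
  12 → roll 2 (new)  [load 12/20]
  11 → roll 3 (new)  [load 11/20]
  3 → roll 1  [load 18/20]
  16 → roll 4 (new)  [load 16/20]
  12 → roll 5 (new)  [load 12/20]
  5 → roll 2  [load 17/20]
  4 → roll 3  [load 15/20]
5 paper rolls opened.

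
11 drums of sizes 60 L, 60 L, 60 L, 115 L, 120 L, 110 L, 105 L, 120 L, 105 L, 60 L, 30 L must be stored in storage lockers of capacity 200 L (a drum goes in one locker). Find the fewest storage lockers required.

6

Total = 120 + 120 + 115 + 110 + 105 + 105 + 60 + 60 + 60 + 60 + 30 = 945 L.
Lower bound: ⌈945/200⌉ = 5 storage lockers.
Also, 6 drums each exceed 100 L, and no two of those can share a locker, so at least 6 storage lockers are needed.
A packing using 6 storage lockers:
  locker 1: 120 + 60 = 180
  locker 2: 120 + 60 = 180
  locker 3: 115 + 60 = 175
  locker 4: 110 + 60 + 30 = 200
  locker 5: 105 = 105
  locker 6: 105 = 105
This matches the lower bound, so 6 is optimal.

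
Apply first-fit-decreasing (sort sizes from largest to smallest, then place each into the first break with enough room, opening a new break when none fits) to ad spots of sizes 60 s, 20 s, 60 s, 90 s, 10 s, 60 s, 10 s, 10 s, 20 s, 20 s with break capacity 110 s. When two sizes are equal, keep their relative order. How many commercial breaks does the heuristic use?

Sorted descending: 90, 60, 60, 60, 20, 20, 20, 10, 10, 10.
  90 → break 1 (new)  [load 90/110]
  60 → break 2 (new)  [load 60/110]
  60 → break 3 (new)  [load 60/110]
  60 → break 4 (new)  [load 60/110]
  20 → break 1  [load 110/110]
  20 → break 2  [load 80/110]
  20 → break 2  [load 100/110]
  10 → break 2  [load 110/110]
  10 → break 3  [load 70/110]
  10 → break 3  [load 80/110]
4 commercial breaks opened.

4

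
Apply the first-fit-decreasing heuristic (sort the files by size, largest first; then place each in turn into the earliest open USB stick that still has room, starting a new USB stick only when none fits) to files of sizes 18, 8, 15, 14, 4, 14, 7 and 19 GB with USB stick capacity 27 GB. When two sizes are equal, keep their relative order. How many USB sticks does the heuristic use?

Sorted descending: 19, 18, 15, 14, 14, 8, 7, 4.
  19 → USB stick 1 (new)  [load 19/27]
  18 → USB stick 2 (new)  [load 18/27]
  15 → USB stick 3 (new)  [load 15/27]
  14 → USB stick 4 (new)  [load 14/27]
  14 → USB stick 5 (new)  [load 14/27]
  8 → USB stick 1  [load 27/27]
  7 → USB stick 2  [load 25/27]
  4 → USB stick 3  [load 19/27]
5 USB sticks opened.

5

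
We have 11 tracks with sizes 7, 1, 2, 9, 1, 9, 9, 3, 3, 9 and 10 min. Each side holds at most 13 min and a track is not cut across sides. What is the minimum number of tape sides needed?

Total = 10 + 9 + 9 + 9 + 9 + 7 + 3 + 3 + 2 + 1 + 1 = 63 min.
Lower bound: ⌈63/13⌉ = 5 tape sides.
Also, 6 tracks each exceed 13/2 min, and no two of those can share a side, so at least 6 tape sides are needed.
A packing using 6 tape sides:
  side 1: 10 + 3 = 13
  side 2: 9 + 3 + 1 = 13
  side 3: 9 + 2 + 1 = 12
  side 4: 9 = 9
  side 5: 9 = 9
  side 6: 7 = 7
This matches the lower bound, so 6 is optimal.

6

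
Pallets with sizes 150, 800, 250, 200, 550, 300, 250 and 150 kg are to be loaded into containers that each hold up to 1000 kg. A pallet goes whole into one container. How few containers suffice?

3

Total = 800 + 550 + 300 + 250 + 250 + 200 + 150 + 150 = 2650 kg.
Lower bound: ⌈2650/1000⌉ = 3 containers.
A packing using 3 containers:
  container 1: 800 + 200 = 1000
  container 2: 550 + 300 + 150 = 1000
  container 3: 250 + 250 + 150 = 650
This matches the lower bound, so 3 is optimal.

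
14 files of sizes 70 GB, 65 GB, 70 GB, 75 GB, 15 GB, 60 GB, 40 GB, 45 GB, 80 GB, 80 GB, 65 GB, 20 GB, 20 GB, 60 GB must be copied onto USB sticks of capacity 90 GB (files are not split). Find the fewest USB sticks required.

Total = 80 + 80 + 75 + 70 + 70 + 65 + 65 + 60 + 60 + 45 + 40 + 20 + 20 + 15 = 765 GB.
Lower bound: ⌈765/90⌉ = 9 USB sticks.
A packing using 10 USB sticks:
  USB stick 1: 80 = 80
  USB stick 2: 80 = 80
  USB stick 3: 75 + 15 = 90
  USB stick 4: 70 + 20 = 90
  USB stick 5: 70 + 20 = 90
  USB stick 6: 65 = 65
  USB stick 7: 65 = 65
  USB stick 8: 60 = 60
  USB stick 9: 60 = 60
  USB stick 10: 45 + 40 = 85
No arrangement into 9 USB sticks stays within capacity, so 10 is optimal.

10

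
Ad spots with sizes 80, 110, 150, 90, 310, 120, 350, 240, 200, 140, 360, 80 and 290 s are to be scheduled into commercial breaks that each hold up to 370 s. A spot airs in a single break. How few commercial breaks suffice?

Total = 360 + 350 + 310 + 290 + 240 + 200 + 150 + 140 + 120 + 110 + 90 + 80 + 80 = 2520 s.
Lower bound: ⌈2520/370⌉ = 7 commercial breaks.
A packing using 8 commercial breaks:
  break 1: 360 = 360
  break 2: 350 = 350
  break 3: 310 = 310
  break 4: 290 + 80 = 370
  break 5: 240 + 120 = 360
  break 6: 200 + 150 = 350
  break 7: 140 + 110 + 90 = 340
  break 8: 80 = 80
No arrangement into 7 commercial breaks stays within capacity, so 8 is optimal.

8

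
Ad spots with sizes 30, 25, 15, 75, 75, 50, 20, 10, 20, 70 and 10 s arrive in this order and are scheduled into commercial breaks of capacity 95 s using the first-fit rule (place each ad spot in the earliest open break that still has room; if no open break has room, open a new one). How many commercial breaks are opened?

  30 → break 1 (new)  [load 30/95]
  25 → break 1  [load 55/95]
  15 → break 1  [load 70/95]
  75 → break 2 (new)  [load 75/95]
  75 → break 3 (new)  [load 75/95]
  50 → break 4 (new)  [load 50/95]
  20 → break 1  [load 90/95]
  10 → break 2  [load 85/95]
  20 → break 3  [load 95/95]
  70 → break 5 (new)  [load 70/95]
  10 → break 2  [load 95/95]
5 commercial breaks opened.

5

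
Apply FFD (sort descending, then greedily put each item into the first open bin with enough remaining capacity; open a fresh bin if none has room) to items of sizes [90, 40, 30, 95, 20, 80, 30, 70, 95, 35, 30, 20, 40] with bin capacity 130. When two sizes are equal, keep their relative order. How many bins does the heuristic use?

Sorted descending: 95, 95, 90, 80, 70, 40, 40, 35, 30, 30, 30, 20, 20.
  95 → bin 1 (new)  [load 95/130]
  95 → bin 2 (new)  [load 95/130]
  90 → bin 3 (new)  [load 90/130]
  80 → bin 4 (new)  [load 80/130]
  70 → bin 5 (new)  [load 70/130]
  40 → bin 3  [load 130/130]
  40 → bin 4  [load 120/130]
  35 → bin 1  [load 130/130]
  30 → bin 2  [load 125/130]
  30 → bin 5  [load 100/130]
  30 → bin 5  [load 130/130]
  20 → bin 6 (new)  [load 20/130]
  20 → bin 6  [load 40/130]
6 bins opened.

6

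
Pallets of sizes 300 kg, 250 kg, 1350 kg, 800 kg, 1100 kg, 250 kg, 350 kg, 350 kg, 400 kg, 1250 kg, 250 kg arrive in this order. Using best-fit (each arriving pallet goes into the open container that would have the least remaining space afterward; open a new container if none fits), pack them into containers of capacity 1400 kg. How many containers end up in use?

  300 → container 1 (new)  [load 300/1400]
  250 → container 1  [load 550/1400]
  1350 → container 2 (new)  [load 1350/1400]
  800 → container 1  [load 1350/1400]
  1100 → container 3 (new)  [load 1100/1400]
  250 → container 3  [load 1350/1400]
  350 → container 4 (new)  [load 350/1400]
  350 → container 4  [load 700/1400]
  400 → container 4  [load 1100/1400]
  1250 → container 5 (new)  [load 1250/1400]
  250 → container 4  [load 1350/1400]
5 containers opened.

5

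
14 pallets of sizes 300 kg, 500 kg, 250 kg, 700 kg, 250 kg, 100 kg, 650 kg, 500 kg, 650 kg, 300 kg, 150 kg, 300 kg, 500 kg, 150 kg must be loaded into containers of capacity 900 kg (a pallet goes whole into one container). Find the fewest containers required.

Total = 700 + 650 + 650 + 500 + 500 + 500 + 300 + 300 + 300 + 250 + 250 + 150 + 150 + 100 = 5300 kg.
Lower bound: ⌈5300/900⌉ = 6 containers.
A packing using 7 containers:
  container 1: 700 + 150 = 850
  container 2: 650 + 250 = 900
  container 3: 650 + 250 = 900
  container 4: 500 + 300 + 100 = 900
  container 5: 500 + 300 = 800
  container 6: 500 + 300 = 800
  container 7: 150 = 150
No arrangement into 6 containers stays within capacity, so 7 is optimal.

7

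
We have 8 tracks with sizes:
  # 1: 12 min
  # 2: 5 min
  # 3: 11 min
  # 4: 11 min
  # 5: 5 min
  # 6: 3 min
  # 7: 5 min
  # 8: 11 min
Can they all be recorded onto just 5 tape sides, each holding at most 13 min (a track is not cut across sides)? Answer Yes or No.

Total = 63 min; ⌈63/13⌉ = 5.
The bound of 5 does not rule out 5, but exhaustive search shows no assignment into 5 tape sides of capacity 13 min exists — the minimum is 6.

No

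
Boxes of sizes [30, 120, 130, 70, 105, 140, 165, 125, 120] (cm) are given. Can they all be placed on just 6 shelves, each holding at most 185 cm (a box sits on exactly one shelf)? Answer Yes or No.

No

Total = 1005 cm; ⌈1005/185⌉ = 6.
7 boxes each exceed half the capacity and cannot share a shelf, forcing at least 7 shelves.
At least 7 shelves are required, but only 6 are allowed.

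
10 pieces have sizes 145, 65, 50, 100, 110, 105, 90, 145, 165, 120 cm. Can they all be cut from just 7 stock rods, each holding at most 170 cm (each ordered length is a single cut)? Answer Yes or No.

Total = 1095 cm; ⌈1095/170⌉ = 7.
8 pieces each exceed half the capacity and cannot share a stock rod, forcing at least 8 stock rods.
At least 8 stock rods are required, but only 7 are allowed.

No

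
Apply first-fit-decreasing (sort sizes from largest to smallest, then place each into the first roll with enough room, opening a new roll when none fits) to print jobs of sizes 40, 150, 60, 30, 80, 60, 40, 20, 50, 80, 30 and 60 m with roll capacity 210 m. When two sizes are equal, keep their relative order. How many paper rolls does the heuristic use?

Sorted descending: 150, 80, 80, 60, 60, 60, 50, 40, 40, 30, 30, 20.
  150 → roll 1 (new)  [load 150/210]
  80 → roll 2 (new)  [load 80/210]
  80 → roll 2  [load 160/210]
  60 → roll 1  [load 210/210]
  60 → roll 3 (new)  [load 60/210]
  60 → roll 3  [load 120/210]
  50 → roll 2  [load 210/210]
  40 → roll 3  [load 160/210]
  40 → roll 3  [load 200/210]
  30 → roll 4 (new)  [load 30/210]
  30 → roll 4  [load 60/210]
  20 → roll 4  [load 80/210]
4 paper rolls opened.

4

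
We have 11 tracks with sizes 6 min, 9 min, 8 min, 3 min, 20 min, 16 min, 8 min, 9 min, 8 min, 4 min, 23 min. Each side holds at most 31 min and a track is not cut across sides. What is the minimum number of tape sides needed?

Total = 23 + 20 + 16 + 9 + 9 + 8 + 8 + 8 + 6 + 4 + 3 = 114 min.
Lower bound: ⌈114/31⌉ = 4 tape sides.
A packing using 4 tape sides:
  side 1: 23 + 8 = 31
  side 2: 20 + 9 = 29
  side 3: 16 + 9 + 6 = 31
  side 4: 8 + 8 + 4 + 3 = 23
This matches the lower bound, so 4 is optimal.

4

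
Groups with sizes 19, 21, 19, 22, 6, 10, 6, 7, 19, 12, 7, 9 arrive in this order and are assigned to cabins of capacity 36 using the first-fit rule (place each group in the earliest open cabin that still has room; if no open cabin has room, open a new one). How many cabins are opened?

5

  19 → cabin 1 (new)  [load 19/36]
  21 → cabin 2 (new)  [load 21/36]
  19 → cabin 3 (new)  [load 19/36]
  22 → cabin 4 (new)  [load 22/36]
  6 → cabin 1  [load 25/36]
  10 → cabin 1  [load 35/36]
  6 → cabin 2  [load 27/36]
  7 → cabin 2  [load 34/36]
  19 → cabin 5 (new)  [load 19/36]
  12 → cabin 3  [load 31/36]
  7 → cabin 4  [load 29/36]
  9 → cabin 5  [load 28/36]
5 cabins opened.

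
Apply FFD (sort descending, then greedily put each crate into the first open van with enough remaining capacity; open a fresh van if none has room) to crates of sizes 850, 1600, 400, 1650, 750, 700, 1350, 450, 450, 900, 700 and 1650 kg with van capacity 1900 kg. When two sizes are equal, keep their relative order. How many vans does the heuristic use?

7

Sorted descending: 1650, 1650, 1600, 1350, 900, 850, 750, 700, 700, 450, 450, 400.
  1650 → van 1 (new)  [load 1650/1900]
  1650 → van 2 (new)  [load 1650/1900]
  1600 → van 3 (new)  [load 1600/1900]
  1350 → van 4 (new)  [load 1350/1900]
  900 → van 5 (new)  [load 900/1900]
  850 → van 5  [load 1750/1900]
  750 → van 6 (new)  [load 750/1900]
  700 → van 6  [load 1450/1900]
  700 → van 7 (new)  [load 700/1900]
  450 → van 4  [load 1800/1900]
  450 → van 6  [load 1900/1900]
  400 → van 7  [load 1100/1900]
7 vans opened.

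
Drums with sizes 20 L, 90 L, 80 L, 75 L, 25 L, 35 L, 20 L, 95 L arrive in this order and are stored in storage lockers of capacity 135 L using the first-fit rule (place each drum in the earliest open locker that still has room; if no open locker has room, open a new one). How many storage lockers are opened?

4

  20 → locker 1 (new)  [load 20/135]
  90 → locker 1  [load 110/135]
  80 → locker 2 (new)  [load 80/135]
  75 → locker 3 (new)  [load 75/135]
  25 → locker 1  [load 135/135]
  35 → locker 2  [load 115/135]
  20 → locker 2  [load 135/135]
  95 → locker 4 (new)  [load 95/135]
4 storage lockers opened.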